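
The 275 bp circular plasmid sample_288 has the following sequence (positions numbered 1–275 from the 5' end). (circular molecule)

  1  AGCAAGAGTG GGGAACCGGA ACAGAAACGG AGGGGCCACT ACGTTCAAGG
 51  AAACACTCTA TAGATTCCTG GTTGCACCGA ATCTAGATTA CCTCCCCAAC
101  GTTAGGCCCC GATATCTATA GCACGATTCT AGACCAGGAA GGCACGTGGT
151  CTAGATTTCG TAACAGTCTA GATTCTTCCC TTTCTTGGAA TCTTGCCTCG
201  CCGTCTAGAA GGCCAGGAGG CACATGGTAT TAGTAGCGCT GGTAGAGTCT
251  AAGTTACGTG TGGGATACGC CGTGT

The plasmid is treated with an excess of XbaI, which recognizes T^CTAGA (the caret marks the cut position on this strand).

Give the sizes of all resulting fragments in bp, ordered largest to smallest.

XbaI sites (TCTAGA) start at positions 82, 128, 150, 167, 204.
XbaI cuts after the first base of each site, so after positions 82, 128, 150, 167, 204.
Circular molecule, 5 cuts → 5 fragments:
  83–128 → 46 bp
  129–150 → 22 bp
  151–167 → 17 bp
  168–204 → 37 bp
  205–275 then 1–82 → 71 + 82 = 153 bp
Sorted largest to smallest: 153, 46, 37, 22, 17 bp.

153, 46, 37, 22, 17 bp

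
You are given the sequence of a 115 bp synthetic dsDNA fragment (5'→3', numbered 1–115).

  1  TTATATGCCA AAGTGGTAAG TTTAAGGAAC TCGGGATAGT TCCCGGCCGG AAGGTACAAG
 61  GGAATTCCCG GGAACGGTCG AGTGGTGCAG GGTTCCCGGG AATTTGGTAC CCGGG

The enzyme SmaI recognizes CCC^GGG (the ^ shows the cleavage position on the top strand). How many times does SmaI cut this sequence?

CCCGGG occurs starting at positions 67, 95, 110.
SmaI cuts at 3 sites.

3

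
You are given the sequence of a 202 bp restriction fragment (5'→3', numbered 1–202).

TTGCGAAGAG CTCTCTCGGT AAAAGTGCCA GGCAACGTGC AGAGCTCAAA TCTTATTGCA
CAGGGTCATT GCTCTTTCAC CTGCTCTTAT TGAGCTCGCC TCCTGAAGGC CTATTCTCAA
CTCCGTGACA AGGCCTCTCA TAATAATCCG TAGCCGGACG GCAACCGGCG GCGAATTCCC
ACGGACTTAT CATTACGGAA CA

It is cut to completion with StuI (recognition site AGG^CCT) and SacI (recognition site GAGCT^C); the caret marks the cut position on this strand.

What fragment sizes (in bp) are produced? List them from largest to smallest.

StuI sites (AGGCCT) start at positions 107, 131.
StuI cuts after base 3 of each site, so after positions 109, 133.
SacI sites (GAGCTC) start at positions 8, 42, 92.
SacI cuts after base 5 of each site (before the last base), so after positions 12, 46, 96.
Combined cut positions: 12, 46, 96, 109, 133.
Linear molecule, 5 cuts → 6 fragments:
  1–12 → 12 bp
  13–46 → 34 bp
  47–96 → 50 bp
  97–109 → 13 bp
  110–133 → 24 bp
  134–202 → 69 bp
Sorted largest to smallest: 69, 50, 34, 24, 13, 12 bp.

69, 50, 34, 24, 13, 12 bp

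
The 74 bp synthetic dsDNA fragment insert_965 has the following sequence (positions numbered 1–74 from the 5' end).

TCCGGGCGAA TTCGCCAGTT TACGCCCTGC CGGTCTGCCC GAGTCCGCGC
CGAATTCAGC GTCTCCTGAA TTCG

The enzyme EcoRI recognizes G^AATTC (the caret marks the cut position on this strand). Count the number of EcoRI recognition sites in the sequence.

3

GAATTC occurs starting at positions 8, 52, 68.
EcoRI cuts at 3 sites.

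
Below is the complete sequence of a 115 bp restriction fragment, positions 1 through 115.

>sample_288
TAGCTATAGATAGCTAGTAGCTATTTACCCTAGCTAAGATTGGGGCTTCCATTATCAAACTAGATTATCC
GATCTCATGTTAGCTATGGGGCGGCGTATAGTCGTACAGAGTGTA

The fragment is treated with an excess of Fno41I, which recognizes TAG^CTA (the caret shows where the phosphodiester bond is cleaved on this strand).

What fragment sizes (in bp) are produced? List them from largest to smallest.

50, 32, 13, 10, 7, 3 bp

Fno41I sites (TAGCTA) start at positions 1, 11, 18, 31, 81.
Fno41I cuts after base 3 of each site, so after positions 3, 13, 20, 33, 83.
Linear molecule, 5 cuts → 6 fragments:
  1–3 → 3 bp
  4–13 → 10 bp
  14–20 → 7 bp
  21–33 → 13 bp
  34–83 → 50 bp
  84–115 → 32 bp
Sorted largest to smallest: 50, 32, 13, 10, 7, 3 bp.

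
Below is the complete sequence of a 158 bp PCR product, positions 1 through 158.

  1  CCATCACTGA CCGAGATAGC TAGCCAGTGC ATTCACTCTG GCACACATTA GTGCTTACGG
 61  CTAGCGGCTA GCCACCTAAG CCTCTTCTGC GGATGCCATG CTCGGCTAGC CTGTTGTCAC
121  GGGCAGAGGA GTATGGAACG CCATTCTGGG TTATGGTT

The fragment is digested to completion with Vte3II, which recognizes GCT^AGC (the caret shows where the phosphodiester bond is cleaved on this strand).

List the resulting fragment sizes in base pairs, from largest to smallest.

Vte3II sites (GCTAGC) start at positions 19, 60, 67, 105.
Vte3II cuts after base 3 of each site, so after positions 21, 62, 69, 107.
Linear molecule, 4 cuts → 5 fragments:
  1–21 → 21 bp
  22–62 → 41 bp
  63–69 → 7 bp
  70–107 → 38 bp
  108–158 → 51 bp
Sorted largest to smallest: 51, 41, 38, 21, 7 bp.

51, 41, 38, 21, 7 bp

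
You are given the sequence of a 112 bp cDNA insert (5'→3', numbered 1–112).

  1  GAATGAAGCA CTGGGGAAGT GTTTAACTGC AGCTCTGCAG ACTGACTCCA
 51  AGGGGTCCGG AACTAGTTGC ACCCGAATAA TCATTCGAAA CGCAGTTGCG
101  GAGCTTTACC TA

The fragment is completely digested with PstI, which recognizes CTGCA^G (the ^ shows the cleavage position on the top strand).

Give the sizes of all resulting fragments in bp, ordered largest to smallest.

73, 31, 8 bp

PstI sites (CTGCAG) start at positions 27, 35.
PstI cuts after base 5 of each site (before the last base), so after positions 31, 39.
Linear molecule, 2 cuts → 3 fragments:
  1–31 → 31 bp
  32–39 → 8 bp
  40–112 → 73 bp
Sorted largest to smallest: 73, 31, 8 bp.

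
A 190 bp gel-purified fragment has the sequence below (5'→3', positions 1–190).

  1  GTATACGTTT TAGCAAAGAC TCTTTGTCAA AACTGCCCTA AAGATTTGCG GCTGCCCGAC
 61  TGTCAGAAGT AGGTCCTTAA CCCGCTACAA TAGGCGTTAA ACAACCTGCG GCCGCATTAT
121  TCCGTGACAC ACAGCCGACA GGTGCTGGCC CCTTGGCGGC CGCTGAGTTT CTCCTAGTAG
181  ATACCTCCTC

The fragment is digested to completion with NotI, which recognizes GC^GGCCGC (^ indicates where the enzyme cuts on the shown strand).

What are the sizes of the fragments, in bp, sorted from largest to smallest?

109, 48, 33 bp

NotI sites (GCGGCCGC) start at positions 108, 156.
NotI cuts after base 2 of each site, so after positions 109, 157.
Linear molecule, 2 cuts → 3 fragments:
  1–109 → 109 bp
  110–157 → 48 bp
  158–190 → 33 bp
Sorted largest to smallest: 109, 48, 33 bp.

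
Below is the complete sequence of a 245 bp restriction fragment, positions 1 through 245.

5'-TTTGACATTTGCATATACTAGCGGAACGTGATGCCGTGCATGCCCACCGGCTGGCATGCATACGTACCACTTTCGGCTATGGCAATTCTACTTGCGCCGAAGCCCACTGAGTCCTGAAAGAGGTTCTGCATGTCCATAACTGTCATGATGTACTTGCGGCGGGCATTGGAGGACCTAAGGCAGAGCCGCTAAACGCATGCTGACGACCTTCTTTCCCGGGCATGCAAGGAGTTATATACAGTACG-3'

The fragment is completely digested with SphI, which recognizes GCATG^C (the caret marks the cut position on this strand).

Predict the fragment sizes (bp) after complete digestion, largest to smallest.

SphI sites (GCATGC) start at positions 38, 54, 195, 220.
SphI cuts after base 5 of each site (before the last base), so after positions 42, 58, 199, 224.
Linear molecule, 4 cuts → 5 fragments:
  1–42 → 42 bp
  43–58 → 16 bp
  59–199 → 141 bp
  200–224 → 25 bp
  225–245 → 21 bp
Sorted largest to smallest: 141, 42, 25, 21, 16 bp.

141, 42, 25, 21, 16 bp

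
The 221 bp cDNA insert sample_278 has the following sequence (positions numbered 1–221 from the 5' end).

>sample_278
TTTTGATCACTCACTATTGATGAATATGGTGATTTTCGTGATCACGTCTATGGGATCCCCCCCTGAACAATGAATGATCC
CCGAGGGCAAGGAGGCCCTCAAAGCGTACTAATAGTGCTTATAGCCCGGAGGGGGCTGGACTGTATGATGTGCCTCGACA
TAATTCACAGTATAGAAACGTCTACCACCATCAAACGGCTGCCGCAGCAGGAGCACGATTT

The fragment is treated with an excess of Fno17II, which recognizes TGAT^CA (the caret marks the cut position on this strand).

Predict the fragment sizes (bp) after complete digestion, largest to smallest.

Fno17II sites (TGATCA) start at positions 4, 39.
Fno17II cuts after base 4 of each site, so after positions 7, 42.
Linear molecule, 2 cuts → 3 fragments:
  1–7 → 7 bp
  8–42 → 35 bp
  43–221 → 179 bp
Sorted largest to smallest: 179, 35, 7 bp.

179, 35, 7 bp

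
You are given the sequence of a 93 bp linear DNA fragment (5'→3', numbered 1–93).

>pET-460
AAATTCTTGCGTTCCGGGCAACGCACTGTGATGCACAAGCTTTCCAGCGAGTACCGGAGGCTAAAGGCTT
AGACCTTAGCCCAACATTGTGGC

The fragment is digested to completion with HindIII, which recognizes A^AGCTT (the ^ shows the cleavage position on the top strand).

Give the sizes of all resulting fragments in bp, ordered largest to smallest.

The HindIII site (AAGCTT) starts at position 37.
HindIII cuts after the first base of each site, so after position 37.
Linear molecule, 1 cut → 2 fragments:
  1–37 → 37 bp
  38–93 → 56 bp
Sorted largest to smallest: 56, 37 bp.

56, 37 bp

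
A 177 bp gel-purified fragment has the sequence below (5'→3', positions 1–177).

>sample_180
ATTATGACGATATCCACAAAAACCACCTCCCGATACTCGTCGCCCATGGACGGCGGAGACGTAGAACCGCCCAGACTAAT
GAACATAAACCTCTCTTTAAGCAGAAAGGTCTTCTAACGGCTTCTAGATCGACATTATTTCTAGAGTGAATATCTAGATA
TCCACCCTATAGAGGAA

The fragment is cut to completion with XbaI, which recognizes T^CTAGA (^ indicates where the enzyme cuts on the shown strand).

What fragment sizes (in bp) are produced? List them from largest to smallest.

XbaI sites (TCTAGA) start at positions 123, 140, 153.
XbaI cuts after the first base of each site, so after positions 123, 140, 153.
Linear molecule, 3 cuts → 4 fragments:
  1–123 → 123 bp
  124–140 → 17 bp
  141–153 → 13 bp
  154–177 → 24 bp
Sorted largest to smallest: 123, 24, 17, 13 bp.

123, 24, 17, 13 bp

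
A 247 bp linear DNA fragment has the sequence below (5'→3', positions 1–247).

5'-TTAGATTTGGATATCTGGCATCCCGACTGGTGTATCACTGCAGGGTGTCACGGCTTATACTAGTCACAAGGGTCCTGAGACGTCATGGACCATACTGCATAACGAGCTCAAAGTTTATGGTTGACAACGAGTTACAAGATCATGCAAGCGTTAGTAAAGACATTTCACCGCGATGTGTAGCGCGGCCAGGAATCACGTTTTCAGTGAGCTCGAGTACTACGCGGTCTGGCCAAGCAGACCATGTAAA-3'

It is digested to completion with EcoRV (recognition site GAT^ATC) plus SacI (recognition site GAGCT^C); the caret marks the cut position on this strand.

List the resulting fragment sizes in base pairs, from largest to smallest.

The EcoRV site (GATATC) starts at position 10.
EcoRV cuts after base 3 of each site, so after position 12.
SacI sites (GAGCTC) start at positions 104, 206.
SacI cuts after base 5 of each site (before the last base), so after positions 108, 210.
Combined cut positions: 12, 108, 210.
Linear molecule, 3 cuts → 4 fragments:
  1–12 → 12 bp
  13–108 → 96 bp
  109–210 → 102 bp
  211–247 → 37 bp
Sorted largest to smallest: 102, 96, 37, 12 bp.

102, 96, 37, 12 bp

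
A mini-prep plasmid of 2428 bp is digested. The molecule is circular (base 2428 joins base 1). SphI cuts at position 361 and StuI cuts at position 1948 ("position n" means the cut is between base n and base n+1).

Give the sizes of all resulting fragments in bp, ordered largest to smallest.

1587, 841 bp

Combined cut positions (sorted): 361, 1948.
Circular molecule, 2 cuts → 2 fragments:
  1948 − 361 = 1587 bp
  wrap: 2428 − 1948 + 361 = 841 bp
Sorted largest to smallest: 1587, 841 bp.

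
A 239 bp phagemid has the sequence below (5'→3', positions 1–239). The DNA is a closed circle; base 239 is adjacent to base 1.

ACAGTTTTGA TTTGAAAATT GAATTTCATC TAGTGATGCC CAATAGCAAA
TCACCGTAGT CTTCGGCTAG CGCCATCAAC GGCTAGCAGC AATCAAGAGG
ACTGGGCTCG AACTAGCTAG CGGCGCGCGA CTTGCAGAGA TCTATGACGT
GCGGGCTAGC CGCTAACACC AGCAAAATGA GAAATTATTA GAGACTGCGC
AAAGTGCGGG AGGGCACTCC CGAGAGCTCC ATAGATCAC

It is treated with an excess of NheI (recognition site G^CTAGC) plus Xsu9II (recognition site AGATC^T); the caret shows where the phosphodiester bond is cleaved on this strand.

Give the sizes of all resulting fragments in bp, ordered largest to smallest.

150, 34, 26, 16, 13 bp

NheI sites (GCTAGC) start at positions 66, 82, 116, 155.
NheI cuts after the first base of each site, so after positions 66, 82, 116, 155.
The Xsu9II site (AGATCT) starts at position 138.
Xsu9II cuts after base 5 of each site (before the last base), so after position 142.
Combined cut positions: 66, 82, 116, 142, 155.
Circular molecule, 5 cuts → 5 fragments:
  67–82 → 16 bp
  83–116 → 34 bp
  117–142 → 26 bp
  143–155 → 13 bp
  156–239 then 1–66 → 84 + 66 = 150 bp
Sorted largest to smallest: 150, 34, 26, 16, 13 bp.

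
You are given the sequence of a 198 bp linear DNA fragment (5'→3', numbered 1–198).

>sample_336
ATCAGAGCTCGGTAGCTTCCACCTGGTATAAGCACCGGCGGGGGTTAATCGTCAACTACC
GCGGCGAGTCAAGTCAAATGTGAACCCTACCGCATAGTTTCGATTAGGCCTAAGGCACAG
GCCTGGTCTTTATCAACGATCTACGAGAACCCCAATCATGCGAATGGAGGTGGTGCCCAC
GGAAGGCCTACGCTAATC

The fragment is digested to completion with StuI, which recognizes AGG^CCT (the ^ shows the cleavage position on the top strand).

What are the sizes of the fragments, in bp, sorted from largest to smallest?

StuI sites (AGGCCT) start at positions 106, 119, 184.
StuI cuts after base 3 of each site, so after positions 108, 121, 186.
Linear molecule, 3 cuts → 4 fragments:
  1–108 → 108 bp
  109–121 → 13 bp
  122–186 → 65 bp
  187–198 → 12 bp
Sorted largest to smallest: 108, 65, 13, 12 bp.

108, 65, 13, 12 bp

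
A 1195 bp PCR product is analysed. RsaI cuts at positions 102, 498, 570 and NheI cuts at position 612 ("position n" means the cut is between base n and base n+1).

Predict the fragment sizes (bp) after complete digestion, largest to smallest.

583, 396, 102, 72, 42 bp

Combined cut positions (sorted): 102, 498, 570, 612.
Linear molecule, 4 cuts → 5 fragments:
  102 − 0 = 102 bp
  498 − 102 = 396 bp
  570 − 498 = 72 bp
  612 − 570 = 42 bp
  1195 − 612 = 583 bp
Sorted largest to smallest: 583, 396, 102, 72, 42 bp.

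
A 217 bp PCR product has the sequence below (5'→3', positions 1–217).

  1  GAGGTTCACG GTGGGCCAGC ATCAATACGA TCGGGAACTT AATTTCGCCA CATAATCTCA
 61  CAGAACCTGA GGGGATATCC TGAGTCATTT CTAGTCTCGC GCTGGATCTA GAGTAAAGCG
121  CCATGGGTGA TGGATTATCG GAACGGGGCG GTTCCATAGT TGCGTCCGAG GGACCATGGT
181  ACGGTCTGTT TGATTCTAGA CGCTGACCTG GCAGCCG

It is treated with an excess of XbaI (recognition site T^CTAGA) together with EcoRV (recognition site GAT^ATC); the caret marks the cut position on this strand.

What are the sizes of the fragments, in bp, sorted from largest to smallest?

XbaI sites (TCTAGA) start at positions 107, 195.
XbaI cuts after the first base of each site, so after positions 107, 195.
The EcoRV site (GATATC) starts at position 74.
EcoRV cuts after base 3 of each site, so after position 76.
Combined cut positions: 76, 107, 195.
Linear molecule, 3 cuts → 4 fragments:
  1–76 → 76 bp
  77–107 → 31 bp
  108–195 → 88 bp
  196–217 → 22 bp
Sorted largest to smallest: 88, 76, 31, 22 bp.

88, 76, 31, 22 bp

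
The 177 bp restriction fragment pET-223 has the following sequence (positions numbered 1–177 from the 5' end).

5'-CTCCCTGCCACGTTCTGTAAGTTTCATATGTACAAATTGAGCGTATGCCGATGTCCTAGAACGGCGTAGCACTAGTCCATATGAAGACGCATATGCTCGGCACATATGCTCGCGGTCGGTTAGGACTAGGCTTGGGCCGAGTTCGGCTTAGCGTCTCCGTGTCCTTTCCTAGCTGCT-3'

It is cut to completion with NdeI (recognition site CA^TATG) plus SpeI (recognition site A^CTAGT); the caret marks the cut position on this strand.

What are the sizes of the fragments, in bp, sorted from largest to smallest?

73, 45, 26, 13, 12, 8 bp

NdeI sites (CATATG) start at positions 25, 78, 90, 103.
NdeI cuts after base 2 of each site, so after positions 26, 79, 91, 104.
The SpeI site (ACTAGT) starts at position 71.
SpeI cuts after the first base of each site, so after position 71.
Combined cut positions: 26, 71, 79, 91, 104.
Linear molecule, 5 cuts → 6 fragments:
  1–26 → 26 bp
  27–71 → 45 bp
  72–79 → 8 bp
  80–91 → 12 bp
  92–104 → 13 bp
  105–177 → 73 bp
Sorted largest to smallest: 73, 45, 26, 13, 12, 8 bp.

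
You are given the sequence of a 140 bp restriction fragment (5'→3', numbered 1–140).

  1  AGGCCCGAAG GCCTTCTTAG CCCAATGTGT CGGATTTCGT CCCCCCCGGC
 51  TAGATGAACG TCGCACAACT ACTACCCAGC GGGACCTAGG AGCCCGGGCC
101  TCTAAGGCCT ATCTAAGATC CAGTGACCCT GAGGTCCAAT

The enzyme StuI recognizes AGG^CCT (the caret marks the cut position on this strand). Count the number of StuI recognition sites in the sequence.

AGGCCT occurs starting at positions 9, 105.
StuI cuts at 2 sites.

2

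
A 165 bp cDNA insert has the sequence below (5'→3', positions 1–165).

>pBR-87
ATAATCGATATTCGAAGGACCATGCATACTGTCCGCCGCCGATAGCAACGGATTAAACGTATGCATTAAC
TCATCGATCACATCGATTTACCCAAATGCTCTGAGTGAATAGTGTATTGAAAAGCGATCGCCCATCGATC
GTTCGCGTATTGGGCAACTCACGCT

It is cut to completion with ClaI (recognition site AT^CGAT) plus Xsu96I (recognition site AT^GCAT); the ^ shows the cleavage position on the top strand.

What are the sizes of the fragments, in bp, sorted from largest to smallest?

52, 39, 30, 18, 12, 9, 5 bp

ClaI sites (ATCGAT) start at positions 4, 73, 82, 134.
ClaI cuts after base 2 of each site, so after positions 5, 74, 83, 135.
Xsu96I sites (ATGCAT) start at positions 22, 61.
Xsu96I cuts after base 2 of each site, so after positions 23, 62.
Combined cut positions: 5, 23, 62, 74, 83, 135.
Linear molecule, 6 cuts → 7 fragments:
  1–5 → 5 bp
  6–23 → 18 bp
  24–62 → 39 bp
  63–74 → 12 bp
  75–83 → 9 bp
  84–135 → 52 bp
  136–165 → 30 bp
Sorted largest to smallest: 52, 39, 30, 18, 12, 9, 5 bp.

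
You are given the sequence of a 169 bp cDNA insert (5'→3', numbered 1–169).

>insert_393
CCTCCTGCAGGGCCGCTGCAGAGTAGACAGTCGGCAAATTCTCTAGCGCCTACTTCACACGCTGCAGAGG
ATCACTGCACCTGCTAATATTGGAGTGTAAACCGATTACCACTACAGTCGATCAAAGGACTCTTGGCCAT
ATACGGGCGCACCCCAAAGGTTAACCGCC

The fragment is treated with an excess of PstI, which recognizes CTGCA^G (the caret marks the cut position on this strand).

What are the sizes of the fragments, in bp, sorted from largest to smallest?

103, 46, 11, 9 bp

PstI sites (CTGCAG) start at positions 5, 16, 62.
PstI cuts after base 5 of each site (before the last base), so after positions 9, 20, 66.
Linear molecule, 3 cuts → 4 fragments:
  1–9 → 9 bp
  10–20 → 11 bp
  21–66 → 46 bp
  67–169 → 103 bp
Sorted largest to smallest: 103, 46, 11, 9 bp.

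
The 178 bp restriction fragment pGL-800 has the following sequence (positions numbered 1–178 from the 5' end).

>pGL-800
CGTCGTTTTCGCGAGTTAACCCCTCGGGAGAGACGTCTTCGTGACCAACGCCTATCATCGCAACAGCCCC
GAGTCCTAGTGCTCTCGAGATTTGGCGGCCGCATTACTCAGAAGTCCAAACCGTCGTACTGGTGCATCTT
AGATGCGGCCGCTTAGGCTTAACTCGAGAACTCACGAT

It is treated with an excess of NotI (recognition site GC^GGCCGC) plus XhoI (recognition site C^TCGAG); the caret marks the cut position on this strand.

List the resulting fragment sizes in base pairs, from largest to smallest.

NotI sites (GCGGCCGC) start at positions 95, 145.
NotI cuts after base 2 of each site, so after positions 96, 146.
XhoI sites (CTCGAG) start at positions 84, 163.
XhoI cuts after the first base of each site, so after positions 84, 163.
Combined cut positions: 84, 96, 146, 163.
Linear molecule, 4 cuts → 5 fragments:
  1–84 → 84 bp
  85–96 → 12 bp
  97–146 → 50 bp
  147–163 → 17 bp
  164–178 → 15 bp
Sorted largest to smallest: 84, 50, 17, 15, 12 bp.

84, 50, 17, 15, 12 bp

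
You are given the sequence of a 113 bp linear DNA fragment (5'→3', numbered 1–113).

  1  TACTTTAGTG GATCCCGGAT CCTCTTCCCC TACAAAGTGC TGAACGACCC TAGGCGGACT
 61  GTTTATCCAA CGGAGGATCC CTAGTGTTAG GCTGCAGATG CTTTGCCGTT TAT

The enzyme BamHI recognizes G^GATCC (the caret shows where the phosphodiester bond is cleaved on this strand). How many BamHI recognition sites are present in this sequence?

GGATCC occurs starting at positions 10, 17, 75.
BamHI cuts at 3 sites.

3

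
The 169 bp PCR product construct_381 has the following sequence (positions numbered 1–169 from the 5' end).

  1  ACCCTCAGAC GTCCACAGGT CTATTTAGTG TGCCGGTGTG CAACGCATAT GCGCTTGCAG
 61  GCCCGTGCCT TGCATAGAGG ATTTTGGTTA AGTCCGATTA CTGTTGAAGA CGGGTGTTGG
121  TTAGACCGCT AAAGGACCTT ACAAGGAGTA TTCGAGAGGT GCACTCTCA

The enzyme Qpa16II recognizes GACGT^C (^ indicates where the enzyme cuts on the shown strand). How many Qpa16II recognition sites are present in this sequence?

GACGTC occurs starting at position 8.
Qpa16II cuts at 1 site.

1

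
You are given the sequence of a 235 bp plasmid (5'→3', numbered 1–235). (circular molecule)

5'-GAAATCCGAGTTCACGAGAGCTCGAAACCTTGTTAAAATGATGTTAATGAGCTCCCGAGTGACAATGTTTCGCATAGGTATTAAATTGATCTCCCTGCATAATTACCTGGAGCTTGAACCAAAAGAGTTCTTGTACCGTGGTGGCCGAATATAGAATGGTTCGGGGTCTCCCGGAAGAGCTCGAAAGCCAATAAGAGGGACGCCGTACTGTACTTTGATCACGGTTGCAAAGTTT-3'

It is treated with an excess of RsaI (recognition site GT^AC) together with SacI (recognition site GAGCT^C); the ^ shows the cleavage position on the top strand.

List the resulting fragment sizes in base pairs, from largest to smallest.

RsaI sites (GTAC) start at positions 133, 205, 210.
RsaI cuts after base 2 of each site, so after positions 134, 206, 211.
SacI sites (GAGCTC) start at positions 18, 49, 177.
SacI cuts after base 5 of each site (before the last base), so after positions 22, 53, 181.
Combined cut positions: 22, 53, 134, 181, 206, 211.
Circular molecule, 6 cuts → 6 fragments:
  23–53 → 31 bp
  54–134 → 81 bp
  135–181 → 47 bp
  182–206 → 25 bp
  207–211 → 5 bp
  212–235 then 1–22 → 24 + 22 = 46 bp
Sorted largest to smallest: 81, 47, 46, 31, 25, 5 bp.

81, 47, 46, 31, 25, 5 bp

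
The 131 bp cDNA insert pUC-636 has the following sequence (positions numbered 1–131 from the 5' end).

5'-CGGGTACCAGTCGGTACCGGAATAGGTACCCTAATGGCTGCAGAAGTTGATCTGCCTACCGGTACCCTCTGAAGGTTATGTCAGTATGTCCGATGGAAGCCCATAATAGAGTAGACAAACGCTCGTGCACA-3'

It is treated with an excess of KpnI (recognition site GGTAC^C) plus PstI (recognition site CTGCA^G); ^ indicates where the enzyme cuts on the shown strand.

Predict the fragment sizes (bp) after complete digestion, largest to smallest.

KpnI sites (GGTACC) start at positions 3, 13, 25, 61.
KpnI cuts after base 5 of each site (before the last base), so after positions 7, 17, 29, 65.
The PstI site (CTGCAG) starts at position 38.
PstI cuts after base 5 of each site (before the last base), so after position 42.
Combined cut positions: 7, 17, 29, 42, 65.
Linear molecule, 5 cuts → 6 fragments:
  1–7 → 7 bp
  8–17 → 10 bp
  18–29 → 12 bp
  30–42 → 13 bp
  43–65 → 23 bp
  66–131 → 66 bp
Sorted largest to smallest: 66, 23, 13, 12, 10, 7 bp.

66, 23, 13, 12, 10, 7 bp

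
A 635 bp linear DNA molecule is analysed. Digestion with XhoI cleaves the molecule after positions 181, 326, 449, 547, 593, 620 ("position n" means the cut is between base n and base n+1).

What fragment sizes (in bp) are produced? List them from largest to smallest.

181, 145, 123, 98, 46, 27, 15 bp

Linear molecule, 6 cuts → 7 fragments:
  181 − 0 = 181 bp
  326 − 181 = 145 bp
  449 − 326 = 123 bp
  547 − 449 = 98 bp
  593 − 547 = 46 bp
  620 − 593 = 27 bp
  635 − 620 = 15 bp
Sorted largest to smallest: 181, 145, 123, 98, 46, 27, 15 bp.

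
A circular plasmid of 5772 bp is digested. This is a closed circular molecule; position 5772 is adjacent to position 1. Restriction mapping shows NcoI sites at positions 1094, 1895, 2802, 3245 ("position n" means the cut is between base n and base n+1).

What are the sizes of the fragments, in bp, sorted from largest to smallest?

3621, 907, 801, 443 bp

Circular molecule, 4 cuts → 4 fragments:
  1895 − 1094 = 801 bp
  2802 − 1895 = 907 bp
  3245 − 2802 = 443 bp
  wrap: 5772 − 3245 + 1094 = 3621 bp
Sorted largest to smallest: 3621, 907, 801, 443 bp.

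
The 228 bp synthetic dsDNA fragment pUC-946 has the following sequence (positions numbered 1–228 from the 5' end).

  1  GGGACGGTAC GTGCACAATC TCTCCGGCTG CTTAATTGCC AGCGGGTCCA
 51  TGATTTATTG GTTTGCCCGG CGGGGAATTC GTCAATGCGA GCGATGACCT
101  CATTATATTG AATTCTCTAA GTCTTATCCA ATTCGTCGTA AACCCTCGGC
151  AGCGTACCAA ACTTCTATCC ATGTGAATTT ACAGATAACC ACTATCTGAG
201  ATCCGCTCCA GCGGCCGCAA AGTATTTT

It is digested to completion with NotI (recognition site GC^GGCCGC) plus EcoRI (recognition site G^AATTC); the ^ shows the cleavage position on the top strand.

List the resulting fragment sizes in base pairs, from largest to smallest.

102, 75, 35, 16 bp

The NotI site (GCGGCCGC) starts at position 211.
NotI cuts after base 2 of each site, so after position 212.
EcoRI sites (GAATTC) start at positions 75, 110.
EcoRI cuts after the first base of each site, so after positions 75, 110.
Combined cut positions: 75, 110, 212.
Linear molecule, 3 cuts → 4 fragments:
  1–75 → 75 bp
  76–110 → 35 bp
  111–212 → 102 bp
  213–228 → 16 bp
Sorted largest to smallest: 102, 75, 35, 16 bp.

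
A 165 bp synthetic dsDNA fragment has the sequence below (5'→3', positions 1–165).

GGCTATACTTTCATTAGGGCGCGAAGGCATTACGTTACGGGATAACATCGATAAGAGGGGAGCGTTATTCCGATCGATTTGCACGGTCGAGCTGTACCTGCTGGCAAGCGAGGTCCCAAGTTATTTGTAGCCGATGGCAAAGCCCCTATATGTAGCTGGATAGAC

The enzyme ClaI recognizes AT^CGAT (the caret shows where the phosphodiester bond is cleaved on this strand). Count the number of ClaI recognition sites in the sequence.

2

ATCGAT occurs starting at positions 47, 73.
ClaI cuts at 2 sites.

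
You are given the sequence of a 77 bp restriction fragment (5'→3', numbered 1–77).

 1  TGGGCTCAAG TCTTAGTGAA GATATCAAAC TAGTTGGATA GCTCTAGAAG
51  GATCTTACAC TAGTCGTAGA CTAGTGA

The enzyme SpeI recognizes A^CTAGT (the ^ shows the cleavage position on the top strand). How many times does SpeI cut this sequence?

ACTAGT occurs starting at positions 29, 59, 70.
SpeI cuts at 3 sites.

3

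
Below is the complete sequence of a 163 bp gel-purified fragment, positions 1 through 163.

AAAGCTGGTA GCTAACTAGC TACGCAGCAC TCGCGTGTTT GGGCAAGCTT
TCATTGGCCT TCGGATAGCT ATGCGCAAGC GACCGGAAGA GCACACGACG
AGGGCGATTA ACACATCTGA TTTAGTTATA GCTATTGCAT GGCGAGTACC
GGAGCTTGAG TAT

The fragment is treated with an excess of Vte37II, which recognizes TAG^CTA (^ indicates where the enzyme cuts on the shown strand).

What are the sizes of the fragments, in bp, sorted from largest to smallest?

63, 49, 32, 11, 8 bp

Vte37II sites (TAGCTA) start at positions 9, 17, 66, 129.
Vte37II cuts after base 3 of each site, so after positions 11, 19, 68, 131.
Linear molecule, 4 cuts → 5 fragments:
  1–11 → 11 bp
  12–19 → 8 bp
  20–68 → 49 bp
  69–131 → 63 bp
  132–163 → 32 bp
Sorted largest to smallest: 63, 49, 32, 11, 8 bp.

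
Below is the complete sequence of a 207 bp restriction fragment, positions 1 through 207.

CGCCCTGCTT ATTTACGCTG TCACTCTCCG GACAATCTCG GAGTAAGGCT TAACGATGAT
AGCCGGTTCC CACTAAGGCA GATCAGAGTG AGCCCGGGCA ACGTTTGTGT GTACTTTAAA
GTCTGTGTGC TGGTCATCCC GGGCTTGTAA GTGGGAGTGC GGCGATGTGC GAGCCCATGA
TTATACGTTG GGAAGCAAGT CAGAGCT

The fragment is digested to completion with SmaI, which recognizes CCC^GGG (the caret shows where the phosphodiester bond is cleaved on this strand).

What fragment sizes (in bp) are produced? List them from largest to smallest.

SmaI sites (CCCGGG) start at positions 93, 138.
SmaI cuts after base 3 of each site, so after positions 95, 140.
Linear molecule, 2 cuts → 3 fragments:
  1–95 → 95 bp
  96–140 → 45 bp
  141–207 → 67 bp
Sorted largest to smallest: 95, 67, 45 bp.

95, 67, 45 bp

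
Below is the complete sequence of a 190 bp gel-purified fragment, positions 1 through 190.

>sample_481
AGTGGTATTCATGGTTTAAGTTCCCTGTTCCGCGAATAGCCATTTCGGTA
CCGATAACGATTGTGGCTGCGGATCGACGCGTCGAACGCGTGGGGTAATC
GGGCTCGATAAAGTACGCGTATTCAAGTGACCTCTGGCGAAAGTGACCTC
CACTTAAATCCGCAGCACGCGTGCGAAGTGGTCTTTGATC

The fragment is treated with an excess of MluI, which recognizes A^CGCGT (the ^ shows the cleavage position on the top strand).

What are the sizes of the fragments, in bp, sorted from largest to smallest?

MluI sites (ACGCGT) start at positions 77, 86, 115, 167.
MluI cuts after the first base of each site, so after positions 77, 86, 115, 167.
Linear molecule, 4 cuts → 5 fragments:
  1–77 → 77 bp
  78–86 → 9 bp
  87–115 → 29 bp
  116–167 → 52 bp
  168–190 → 23 bp
Sorted largest to smallest: 77, 52, 29, 23, 9 bp.

77, 52, 29, 23, 9 bp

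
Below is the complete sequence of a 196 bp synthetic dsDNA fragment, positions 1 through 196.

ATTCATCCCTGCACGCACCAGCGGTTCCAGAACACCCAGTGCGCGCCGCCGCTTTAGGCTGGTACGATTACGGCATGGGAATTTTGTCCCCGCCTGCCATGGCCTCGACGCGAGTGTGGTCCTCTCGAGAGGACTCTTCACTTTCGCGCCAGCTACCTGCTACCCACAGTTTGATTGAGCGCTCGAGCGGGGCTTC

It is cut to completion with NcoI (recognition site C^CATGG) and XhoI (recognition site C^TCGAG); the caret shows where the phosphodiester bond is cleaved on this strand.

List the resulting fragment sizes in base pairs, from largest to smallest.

97, 58, 27, 14 bp

The NcoI site (CCATGG) starts at position 97.
NcoI cuts after the first base of each site, so after position 97.
XhoI sites (CTCGAG) start at positions 124, 182.
XhoI cuts after the first base of each site, so after positions 124, 182.
Combined cut positions: 97, 124, 182.
Linear molecule, 3 cuts → 4 fragments:
  1–97 → 97 bp
  98–124 → 27 bp
  125–182 → 58 bp
  183–196 → 14 bp
Sorted largest to smallest: 97, 58, 27, 14 bp.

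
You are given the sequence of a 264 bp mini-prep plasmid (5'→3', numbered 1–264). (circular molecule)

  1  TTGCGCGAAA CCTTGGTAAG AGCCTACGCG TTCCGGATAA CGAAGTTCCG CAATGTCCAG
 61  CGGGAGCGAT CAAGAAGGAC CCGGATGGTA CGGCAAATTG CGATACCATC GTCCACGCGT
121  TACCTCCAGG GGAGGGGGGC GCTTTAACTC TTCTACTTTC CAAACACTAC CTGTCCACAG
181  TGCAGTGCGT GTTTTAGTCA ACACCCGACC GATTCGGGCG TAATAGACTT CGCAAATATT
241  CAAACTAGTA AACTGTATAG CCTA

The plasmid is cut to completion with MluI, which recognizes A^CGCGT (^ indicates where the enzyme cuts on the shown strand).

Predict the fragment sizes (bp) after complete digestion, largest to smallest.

175, 89 bp

MluI sites (ACGCGT) start at positions 26, 115.
MluI cuts after the first base of each site, so after positions 26, 115.
Circular molecule, 2 cuts → 2 fragments:
  27–115 → 89 bp
  116–264 then 1–26 → 149 + 26 = 175 bp
Sorted largest to smallest: 175, 89 bp.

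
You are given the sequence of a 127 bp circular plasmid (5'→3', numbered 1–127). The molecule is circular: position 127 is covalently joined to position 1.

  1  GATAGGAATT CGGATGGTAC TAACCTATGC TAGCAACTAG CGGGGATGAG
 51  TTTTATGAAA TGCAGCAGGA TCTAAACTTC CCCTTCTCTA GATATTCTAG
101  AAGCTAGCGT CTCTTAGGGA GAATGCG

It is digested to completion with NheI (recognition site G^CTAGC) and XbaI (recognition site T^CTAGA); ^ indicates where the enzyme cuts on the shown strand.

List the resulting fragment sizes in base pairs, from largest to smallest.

58, 53, 9, 7 bp

NheI sites (GCTAGC) start at positions 29, 103.
NheI cuts after the first base of each site, so after positions 29, 103.
XbaI sites (TCTAGA) start at positions 87, 96.
XbaI cuts after the first base of each site, so after positions 87, 96.
Combined cut positions: 29, 87, 96, 103.
Circular molecule, 4 cuts → 4 fragments:
  30–87 → 58 bp
  88–96 → 9 bp
  97–103 → 7 bp
  104–127 then 1–29 → 24 + 29 = 53 bp
Sorted largest to smallest: 58, 53, 9, 7 bp.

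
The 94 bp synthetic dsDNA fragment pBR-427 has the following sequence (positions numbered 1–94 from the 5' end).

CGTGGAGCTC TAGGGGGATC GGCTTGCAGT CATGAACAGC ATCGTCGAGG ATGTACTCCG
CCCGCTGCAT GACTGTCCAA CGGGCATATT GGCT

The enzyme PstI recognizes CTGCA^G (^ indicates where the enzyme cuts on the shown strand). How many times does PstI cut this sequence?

0

No occurrence of CTGCAG is present in the sequence.
PstI does not cut: 0 sites.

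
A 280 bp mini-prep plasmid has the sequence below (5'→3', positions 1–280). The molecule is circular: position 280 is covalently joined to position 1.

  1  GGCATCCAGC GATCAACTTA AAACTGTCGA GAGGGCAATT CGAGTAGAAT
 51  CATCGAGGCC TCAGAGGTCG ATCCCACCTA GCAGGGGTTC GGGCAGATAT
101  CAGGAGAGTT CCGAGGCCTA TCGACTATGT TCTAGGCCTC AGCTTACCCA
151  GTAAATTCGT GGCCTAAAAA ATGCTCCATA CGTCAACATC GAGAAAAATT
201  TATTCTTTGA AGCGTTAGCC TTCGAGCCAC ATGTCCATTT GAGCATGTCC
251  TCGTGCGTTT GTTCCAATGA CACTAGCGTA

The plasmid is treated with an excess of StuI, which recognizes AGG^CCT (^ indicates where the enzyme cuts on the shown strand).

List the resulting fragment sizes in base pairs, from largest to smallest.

202, 58, 20 bp

StuI sites (AGGCCT) start at positions 56, 114, 134.
StuI cuts after base 3 of each site, so after positions 58, 116, 136.
Circular molecule, 3 cuts → 3 fragments:
  59–116 → 58 bp
  117–136 → 20 bp
  137–280 then 1–58 → 144 + 58 = 202 bp
Sorted largest to smallest: 202, 58, 20 bp.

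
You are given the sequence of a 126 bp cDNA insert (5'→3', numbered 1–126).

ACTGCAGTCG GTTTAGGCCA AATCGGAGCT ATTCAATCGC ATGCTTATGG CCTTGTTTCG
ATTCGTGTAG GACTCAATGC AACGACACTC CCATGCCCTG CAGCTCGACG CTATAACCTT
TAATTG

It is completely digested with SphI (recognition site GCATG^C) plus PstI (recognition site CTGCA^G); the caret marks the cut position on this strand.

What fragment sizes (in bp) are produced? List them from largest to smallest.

The SphI site (GCATGC) starts at position 39.
SphI cuts after base 5 of each site (before the last base), so after position 43.
PstI sites (CTGCAG) start at positions 2, 98.
PstI cuts after base 5 of each site (before the last base), so after positions 6, 102.
Combined cut positions: 6, 43, 102.
Linear molecule, 3 cuts → 4 fragments:
  1–6 → 6 bp
  7–43 → 37 bp
  44–102 → 59 bp
  103–126 → 24 bp
Sorted largest to smallest: 59, 37, 24, 6 bp.

59, 37, 24, 6 bp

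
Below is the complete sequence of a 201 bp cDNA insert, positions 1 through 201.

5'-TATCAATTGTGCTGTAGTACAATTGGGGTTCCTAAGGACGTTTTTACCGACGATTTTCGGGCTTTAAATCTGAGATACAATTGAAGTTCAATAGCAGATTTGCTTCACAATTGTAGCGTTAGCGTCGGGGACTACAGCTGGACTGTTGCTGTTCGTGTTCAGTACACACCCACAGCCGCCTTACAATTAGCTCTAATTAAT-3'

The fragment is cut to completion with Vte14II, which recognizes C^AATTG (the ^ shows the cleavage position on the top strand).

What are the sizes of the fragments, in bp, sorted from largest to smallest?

93, 58, 30, 16, 4 bp

Vte14II sites (CAATTG) start at positions 4, 20, 78, 108.
Vte14II cuts after the first base of each site, so after positions 4, 20, 78, 108.
Linear molecule, 4 cuts → 5 fragments:
  1–4 → 4 bp
  5–20 → 16 bp
  21–78 → 58 bp
  79–108 → 30 bp
  109–201 → 93 bp
Sorted largest to smallest: 93, 58, 30, 16, 4 bp.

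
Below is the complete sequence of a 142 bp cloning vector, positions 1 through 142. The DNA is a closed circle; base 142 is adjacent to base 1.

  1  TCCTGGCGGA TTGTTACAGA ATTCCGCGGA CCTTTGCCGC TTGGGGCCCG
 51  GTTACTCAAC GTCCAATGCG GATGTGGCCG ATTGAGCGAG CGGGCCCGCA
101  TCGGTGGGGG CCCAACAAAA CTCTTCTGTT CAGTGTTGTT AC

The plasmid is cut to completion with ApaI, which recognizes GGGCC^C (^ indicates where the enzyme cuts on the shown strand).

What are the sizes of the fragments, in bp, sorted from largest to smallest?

ApaI sites (GGGCCC) start at positions 44, 92, 108.
ApaI cuts after base 5 of each site (before the last base), so after positions 48, 96, 112.
Circular molecule, 3 cuts → 3 fragments:
  49–96 → 48 bp
  97–112 → 16 bp
  113–142 then 1–48 → 30 + 48 = 78 bp
Sorted largest to smallest: 78, 48, 16 bp.

78, 48, 16 bp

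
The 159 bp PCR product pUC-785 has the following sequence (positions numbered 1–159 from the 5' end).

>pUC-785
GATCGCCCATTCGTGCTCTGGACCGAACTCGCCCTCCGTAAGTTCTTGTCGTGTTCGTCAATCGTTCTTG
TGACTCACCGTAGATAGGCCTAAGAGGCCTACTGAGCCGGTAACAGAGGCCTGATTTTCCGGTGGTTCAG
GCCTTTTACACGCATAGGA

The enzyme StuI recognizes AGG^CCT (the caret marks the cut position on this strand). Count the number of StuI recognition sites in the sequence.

4

AGGCCT occurs starting at positions 86, 95, 117, 139.
StuI cuts at 4 sites.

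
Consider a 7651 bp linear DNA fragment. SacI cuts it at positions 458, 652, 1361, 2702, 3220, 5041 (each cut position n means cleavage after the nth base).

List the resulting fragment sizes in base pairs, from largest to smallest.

Linear molecule, 6 cuts → 7 fragments:
  458 − 0 = 458 bp
  652 − 458 = 194 bp
  1361 − 652 = 709 bp
  2702 − 1361 = 1341 bp
  3220 − 2702 = 518 bp
  5041 − 3220 = 1821 bp
  7651 − 5041 = 2610 bp
Sorted largest to smallest: 2610, 1821, 1341, 709, 518, 458, 194 bp.

2610, 1821, 1341, 709, 518, 458, 194 bp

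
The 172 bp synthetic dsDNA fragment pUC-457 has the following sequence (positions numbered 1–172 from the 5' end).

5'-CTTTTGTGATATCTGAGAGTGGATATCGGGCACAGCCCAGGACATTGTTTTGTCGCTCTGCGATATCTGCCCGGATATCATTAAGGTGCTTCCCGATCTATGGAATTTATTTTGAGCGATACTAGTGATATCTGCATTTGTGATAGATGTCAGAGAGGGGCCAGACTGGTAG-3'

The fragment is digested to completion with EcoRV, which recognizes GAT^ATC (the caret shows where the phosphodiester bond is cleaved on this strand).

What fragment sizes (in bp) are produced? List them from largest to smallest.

EcoRV sites (GATATC) start at positions 8, 22, 62, 74, 127.
EcoRV cuts after base 3 of each site, so after positions 10, 24, 64, 76, 129.
Linear molecule, 5 cuts → 6 fragments:
  1–10 → 10 bp
  11–24 → 14 bp
  25–64 → 40 bp
  65–76 → 12 bp
  77–129 → 53 bp
  130–172 → 43 bp
Sorted largest to smallest: 53, 43, 40, 14, 12, 10 bp.

53, 43, 40, 14, 12, 10 bp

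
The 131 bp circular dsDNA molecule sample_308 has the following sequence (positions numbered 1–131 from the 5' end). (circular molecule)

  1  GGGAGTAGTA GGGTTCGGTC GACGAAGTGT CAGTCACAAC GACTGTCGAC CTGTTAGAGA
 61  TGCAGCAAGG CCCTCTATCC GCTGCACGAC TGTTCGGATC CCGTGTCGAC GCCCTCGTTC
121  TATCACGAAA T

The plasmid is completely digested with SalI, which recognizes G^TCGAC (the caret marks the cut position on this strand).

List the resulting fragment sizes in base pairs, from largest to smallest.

SalI sites (GTCGAC) start at positions 18, 45, 105.
SalI cuts after the first base of each site, so after positions 18, 45, 105.
Circular molecule, 3 cuts → 3 fragments:
  19–45 → 27 bp
  46–105 → 60 bp
  106–131 then 1–18 → 26 + 18 = 44 bp
Sorted largest to smallest: 60, 44, 27 bp.

60, 44, 27 bp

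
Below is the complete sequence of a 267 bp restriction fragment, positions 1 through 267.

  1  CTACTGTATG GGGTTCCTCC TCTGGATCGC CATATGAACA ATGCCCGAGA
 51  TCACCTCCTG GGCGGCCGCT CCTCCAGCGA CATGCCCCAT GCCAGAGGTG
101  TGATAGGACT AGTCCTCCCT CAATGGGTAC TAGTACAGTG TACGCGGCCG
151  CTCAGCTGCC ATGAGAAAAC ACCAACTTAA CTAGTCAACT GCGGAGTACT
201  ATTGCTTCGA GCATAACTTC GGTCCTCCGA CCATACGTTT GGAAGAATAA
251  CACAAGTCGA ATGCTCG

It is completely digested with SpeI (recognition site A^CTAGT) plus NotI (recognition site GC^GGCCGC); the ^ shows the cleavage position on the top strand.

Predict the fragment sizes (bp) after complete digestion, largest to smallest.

87, 63, 45, 35, 21, 16 bp

SpeI sites (ACTAGT) start at positions 108, 129, 180.
SpeI cuts after the first base of each site, so after positions 108, 129, 180.
NotI sites (GCGGCCGC) start at positions 62, 144.
NotI cuts after base 2 of each site, so after positions 63, 145.
Combined cut positions: 63, 108, 129, 145, 180.
Linear molecule, 5 cuts → 6 fragments:
  1–63 → 63 bp
  64–108 → 45 bp
  109–129 → 21 bp
  130–145 → 16 bp
  146–180 → 35 bp
  181–267 → 87 bp
Sorted largest to smallest: 87, 63, 45, 35, 21, 16 bp.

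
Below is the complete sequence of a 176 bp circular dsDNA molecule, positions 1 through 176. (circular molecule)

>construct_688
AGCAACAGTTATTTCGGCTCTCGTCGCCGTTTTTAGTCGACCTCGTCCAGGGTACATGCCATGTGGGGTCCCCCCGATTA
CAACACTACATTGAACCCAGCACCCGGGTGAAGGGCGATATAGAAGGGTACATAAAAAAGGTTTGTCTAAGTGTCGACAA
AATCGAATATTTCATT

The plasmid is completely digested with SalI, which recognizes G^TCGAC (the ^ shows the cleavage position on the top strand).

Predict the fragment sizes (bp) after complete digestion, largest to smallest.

SalI sites (GTCGAC) start at positions 36, 153.
SalI cuts after the first base of each site, so after positions 36, 153.
Circular molecule, 2 cuts → 2 fragments:
  37–153 → 117 bp
  154–176 then 1–36 → 23 + 36 = 59 bp
Sorted largest to smallest: 117, 59 bp.

117, 59 bp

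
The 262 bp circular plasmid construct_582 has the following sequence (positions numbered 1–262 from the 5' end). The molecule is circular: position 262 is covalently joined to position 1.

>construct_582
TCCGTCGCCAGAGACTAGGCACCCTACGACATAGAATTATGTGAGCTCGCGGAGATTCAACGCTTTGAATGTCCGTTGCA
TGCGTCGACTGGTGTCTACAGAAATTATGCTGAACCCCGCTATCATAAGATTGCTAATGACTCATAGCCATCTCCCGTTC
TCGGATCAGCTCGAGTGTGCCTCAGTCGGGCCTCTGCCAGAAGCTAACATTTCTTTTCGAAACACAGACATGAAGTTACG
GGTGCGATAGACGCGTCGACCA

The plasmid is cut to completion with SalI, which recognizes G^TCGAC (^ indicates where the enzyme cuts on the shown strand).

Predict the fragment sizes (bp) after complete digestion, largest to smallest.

SalI sites (GTCGAC) start at positions 84, 255.
SalI cuts after the first base of each site, so after positions 84, 255.
Circular molecule, 2 cuts → 2 fragments:
  85–255 → 171 bp
  256–262 then 1–84 → 7 + 84 = 91 bp
Sorted largest to smallest: 171, 91 bp.

171, 91 bp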